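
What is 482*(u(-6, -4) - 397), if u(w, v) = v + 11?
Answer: -187980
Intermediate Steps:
u(w, v) = 11 + v
482*(u(-6, -4) - 397) = 482*((11 - 4) - 397) = 482*(7 - 397) = 482*(-390) = -187980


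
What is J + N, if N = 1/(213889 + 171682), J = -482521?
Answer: -186046104490/385571 ≈ -4.8252e+5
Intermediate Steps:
N = 1/385571 ≈ 2.5936e-6
J + N = -482521 + 1/385571 = -186046104490/385571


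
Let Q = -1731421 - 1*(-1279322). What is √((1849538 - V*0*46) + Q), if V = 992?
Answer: 3*√155271 ≈ 1182.1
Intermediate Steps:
Q = -452099 (Q = -1731421 + 1279322 = -452099)
√((1849538 - V*0*46) + Q) = √((1849538 - 992*0*46) - 452099) = √((1849538 - 992*0) - 452099) = √((1849538 - 1*0) - 452099) = √((1849538 + 0) - 452099) = √(1849538 - 452099) = √1397439 = 3*√155271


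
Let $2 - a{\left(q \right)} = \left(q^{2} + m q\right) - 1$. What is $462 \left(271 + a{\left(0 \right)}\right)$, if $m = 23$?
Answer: $126588$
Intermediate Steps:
$a{\left(q \right)} = 3 - q^{2} - 23 q$ ($a{\left(q \right)} = 2 - \left(\left(q^{2} + 23 q\right) - 1\right) = 2 - \left(-1 + q^{2} + 23 q\right) = 3 - q^{2} - 23 q$)
$462 \left(271 + a{\left(0 \right)}\right) = 462 \left(271 - -3\right) = 462 \left(271 + \left(3 - 0 + 0\right)\right) = 462 \left(271 + \left(3 + 0 + 0\right)\right) = 462 \left(271 + 3\right) = 462 \cdot 274 = 126588$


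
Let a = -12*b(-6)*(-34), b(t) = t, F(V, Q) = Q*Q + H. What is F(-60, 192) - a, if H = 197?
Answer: 39509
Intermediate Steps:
F(V, Q) = 197 + Q² (F(V, Q) = Q*Q + 197 = Q² + 197 = 197 + Q²)
a = -2448 (a = -12*(-6)*(-34) = 72*(-34) = -2448)
F(-60, 192) - a = (197 + 192²) - 1*(-2448) = (197 + 36864) + 2448 = 37061 + 2448 = 39509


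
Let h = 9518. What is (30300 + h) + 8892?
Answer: 48710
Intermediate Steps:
(30300 + h) + 8892 = (30300 + 9518) + 8892 = 39818 + 8892 = 48710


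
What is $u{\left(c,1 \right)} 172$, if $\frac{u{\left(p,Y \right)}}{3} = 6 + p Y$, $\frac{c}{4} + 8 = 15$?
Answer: $17544$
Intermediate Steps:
$c = 28$ ($c = -32 + 4 \cdot 15 = -32 + 60 = 28$)
$u{\left(p,Y \right)} = 18 + 3 Y p$ ($u{\left(p,Y \right)} = 3 \left(6 + p Y\right) = 3 \left(6 + Y p\right) = 18 + 3 Y p$)
$u{\left(c,1 \right)} 172 = \left(18 + 3 \cdot 1 \cdot 28\right) 172 = \left(18 + 84\right) 172 = 102 \cdot 172 = 17544$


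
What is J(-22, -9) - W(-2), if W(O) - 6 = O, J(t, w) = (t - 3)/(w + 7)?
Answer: 17/2 ≈ 8.5000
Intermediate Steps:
J(t, w) = (-3 + t)/(7 + w)
W(O) = 6 + O
J(-22, -9) - W(-2) = (-3 - 22)/(7 - 9) - (6 - 2) = -25/(-2) - 1*4 = -½*(-25) - 4 = 25/2 - 4 = 17/2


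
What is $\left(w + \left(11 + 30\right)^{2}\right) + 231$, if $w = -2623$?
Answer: $-711$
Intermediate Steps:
$\left(w + \left(11 + 30\right)^{2}\right) + 231 = \left(-2623 + \left(11 + 30\right)^{2}\right) + 231 = \left(-2623 + 41^{2}\right) + 231 = \left(-2623 + 1681\right) + 231 = -942 + 231 = -711$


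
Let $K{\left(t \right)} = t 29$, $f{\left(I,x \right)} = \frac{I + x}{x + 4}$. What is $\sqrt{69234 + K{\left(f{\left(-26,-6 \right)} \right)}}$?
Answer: $\sqrt{69698} \approx 264.0$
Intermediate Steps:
$f{\left(I,x \right)} = \frac{I + x}{4 + x}$
$K{\left(t \right)} = 29 t$
$\sqrt{69234 + K{\left(f{\left(-26,-6 \right)} \right)}} = \sqrt{69234 + 29 \frac{-26 - 6}{4 - 6}} = \sqrt{69234 + 29 \frac{1}{-2} \left(-32\right)} = \sqrt{69234 + 29 \left(\left(- \frac{1}{2}\right) \left(-32\right)\right)} = \sqrt{69234 + 29 \cdot 16} = \sqrt{69234 + 464} = \sqrt{69698}$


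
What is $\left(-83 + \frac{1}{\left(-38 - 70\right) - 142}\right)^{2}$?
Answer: $\frac{430604001}{62500} \approx 6889.7$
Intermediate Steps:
$\left(-83 + \frac{1}{\left(-38 - 70\right) - 142}\right)^{2} = \left(-83 + \frac{1}{-108 - 142}\right)^{2} = \left(-83 + \frac{1}{-250}\right)^{2} = \left(-83 - \frac{1}{250}\right)^{2} = \left(- \frac{20751}{250}\right)^{2} = \frac{430604001}{62500}$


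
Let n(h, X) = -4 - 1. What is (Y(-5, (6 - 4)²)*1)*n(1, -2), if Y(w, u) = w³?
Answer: 625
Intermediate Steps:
n(h, X) = -5
(Y(-5, (6 - 4)²)*1)*n(1, -2) = ((-5)³*1)*(-5) = -125*1*(-5) = -125*(-5) = 625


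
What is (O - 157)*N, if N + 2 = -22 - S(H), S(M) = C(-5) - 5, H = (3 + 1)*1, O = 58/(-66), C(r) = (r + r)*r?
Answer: 119830/11 ≈ 10894.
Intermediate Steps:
C(r) = 2*r² (C(r) = (2*r)*r = 2*r²)
O = -29/33 (O = 58*(-1/66) = -29/33 ≈ -0.87879)
H = 4 (H = 4*1 = 4)
S(M) = 45 (S(M) = 2*(-5)² - 5 = 2*25 - 5 = 50 - 5 = 45)
N = -69 (N = -2 + (-22 - 1*45) = -2 + (-22 - 45) = -2 - 67 = -69)
(O - 157)*N = (-29/33 - 157)*(-69) = -5210/33*(-69) = 119830/11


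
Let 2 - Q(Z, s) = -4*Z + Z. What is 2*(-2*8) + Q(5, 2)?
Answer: -15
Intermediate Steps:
Q(Z, s) = 2 + 3*Z (Q(Z, s) = 2 - (-4*Z + Z) = 2 - (-3)*Z = 2 + 3*Z)
2*(-2*8) + Q(5, 2) = 2*(-2*8) + (2 + 3*5) = 2*(-16) + (2 + 15) = -32 + 17 = -15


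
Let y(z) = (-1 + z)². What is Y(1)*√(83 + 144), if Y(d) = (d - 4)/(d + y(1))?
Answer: -3*√227 ≈ -45.200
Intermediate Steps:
Y(d) = (-4 + d)/d (Y(d) = (d - 4)/(d + (-1 + 1)²) = (-4 + d)/(d + 0²) = (-4 + d)/(d + 0) = (-4 + d)/d)
Y(1)*√(83 + 144) = ((-4 + 1)/1)*√(83 + 144) = (1*(-3))*√227 = -3*√227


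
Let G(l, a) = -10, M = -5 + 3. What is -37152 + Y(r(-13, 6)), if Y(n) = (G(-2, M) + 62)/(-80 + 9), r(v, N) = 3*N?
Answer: -2637844/71 ≈ -37153.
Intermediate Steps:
M = -2
Y(n) = -52/71 (Y(n) = (-10 + 62)/(-80 + 9) = 52/(-71) = 52*(-1/71) = -52/71)
-37152 + Y(r(-13, 6)) = -37152 - 52/71 = -2637844/71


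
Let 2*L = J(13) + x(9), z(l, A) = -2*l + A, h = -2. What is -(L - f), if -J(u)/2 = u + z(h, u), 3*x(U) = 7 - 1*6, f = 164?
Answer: 1163/6 ≈ 193.83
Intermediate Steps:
z(l, A) = A - 2*l
x(U) = ⅓ (x(U) = (7 - 1*6)/3 = (7 - 6)/3 = (⅓)*1 = ⅓)
J(u) = -8 - 4*u (J(u) = -2*(u + (u - 2*(-2))) = -2*(u + (u + 4)) = -2*(u + (4 + u)) = -2*(4 + 2*u) = -8 - 4*u)
L = -179/6 (L = ((-8 - 4*13) + ⅓)/2 = ((-8 - 52) + ⅓)/2 = (-60 + ⅓)/2 = (½)*(-179/3) = -179/6 ≈ -29.833)
-(L - f) = -(-179/6 - 1*164) = -(-179/6 - 164) = -1*(-1163/6) = 1163/6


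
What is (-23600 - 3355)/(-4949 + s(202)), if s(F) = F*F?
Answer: -5391/7171 ≈ -0.75178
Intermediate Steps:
s(F) = F²
(-23600 - 3355)/(-4949 + s(202)) = (-23600 - 3355)/(-4949 + 202²) = -26955/(-4949 + 40804) = -26955/35855 = -26955*1/35855 = -5391/7171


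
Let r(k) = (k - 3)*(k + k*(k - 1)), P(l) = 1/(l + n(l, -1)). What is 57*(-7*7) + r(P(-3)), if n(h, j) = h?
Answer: -603307/216 ≈ -2793.1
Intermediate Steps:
P(l) = 1/(2*l) (P(l) = 1/(l + l) = 1/(2*l))
r(k) = (-3 + k)*(k + k*(-1 + k))
57*(-7*7) + r(P(-3)) = 57*(-7*7) + ((1/2)/(-3))**2*(-3 + (1/2)/(-3)) = 57*(-49) + ((1/2)*(-1/3))**2*(-3 + (1/2)*(-1/3)) = -2793 + (-1/6)**2*(-3 - 1/6) = -2793 + (1/36)*(-19/6) = -2793 - 19/216 = -603307/216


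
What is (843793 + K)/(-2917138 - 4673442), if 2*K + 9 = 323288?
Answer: -402173/3036232 ≈ -0.13246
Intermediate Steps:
K = 323279/2 (K = -9/2 + (1/2)*323288 = -9/2 + 161644 = 323279/2 ≈ 1.6164e+5)
(843793 + K)/(-2917138 - 4673442) = (843793 + 323279/2)/(-2917138 - 4673442) = (2010865/2)/(-7590580) = (2010865/2)*(-1/7590580) = -402173/3036232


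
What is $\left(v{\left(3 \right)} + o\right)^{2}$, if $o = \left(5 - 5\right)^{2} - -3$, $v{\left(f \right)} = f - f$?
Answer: $9$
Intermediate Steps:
$v{\left(f \right)} = 0$
$o = 3$ ($o = 0^{2} + 3 = 0 + 3 = 3$)
$\left(v{\left(3 \right)} + o\right)^{2} = \left(0 + 3\right)^{2} = 3^{2} = 9$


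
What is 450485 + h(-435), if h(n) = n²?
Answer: 639710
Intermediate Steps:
450485 + h(-435) = 450485 + (-435)² = 450485 + 189225 = 639710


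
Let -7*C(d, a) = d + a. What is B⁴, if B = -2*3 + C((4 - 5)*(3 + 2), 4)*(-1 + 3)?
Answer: 2560000/2401 ≈ 1066.2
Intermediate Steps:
C(d, a) = -a/7 - d/7 (C(d, a) = -(d + a)/7 = -(a + d)/7 = -a/7 - d/7)
B = -40/7 (B = -2*3 + (-⅐*4 - (4 - 5)*(3 + 2)/7)*(-1 + 3) = -6 + (-4/7 - (-1)*5/7)*2 = -6 + (-4/7 - ⅐*(-5))*2 = -6 + (-4/7 + 5/7)*2 = -6 + (⅐)*2 = -6 + 2/7 = -40/7 ≈ -5.7143)
B⁴ = (-40/7)⁴ = 2560000/2401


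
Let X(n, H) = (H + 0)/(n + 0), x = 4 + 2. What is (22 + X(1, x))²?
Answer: 784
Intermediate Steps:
x = 6
X(n, H) = H/n
(22 + X(1, x))² = (22 + 6/1)² = (22 + 6*1)² = (22 + 6)² = 28² = 784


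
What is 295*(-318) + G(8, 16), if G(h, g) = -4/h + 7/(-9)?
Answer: -1688603/18 ≈ -93811.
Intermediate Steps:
G(h, g) = -7/9 - 4/h (G(h, g) = -4/h + 7*(-1/9) = -4/h - 7/9 = -7/9 - 4/h)
295*(-318) + G(8, 16) = 295*(-318) + (-7/9 - 4/8) = -93810 + (-7/9 - 4*1/8) = -93810 + (-7/9 - 1/2) = -93810 - 23/18 = -1688603/18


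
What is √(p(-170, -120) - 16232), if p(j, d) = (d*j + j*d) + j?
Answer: √24398 ≈ 156.20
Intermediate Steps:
p(j, d) = j + 2*d*j (p(j, d) = (d*j + d*j) + j = 2*d*j + j = j + 2*d*j)
√(p(-170, -120) - 16232) = √(-170*(1 + 2*(-120)) - 16232) = √(-170*(1 - 240) - 16232) = √(-170*(-239) - 16232) = √(40630 - 16232) = √24398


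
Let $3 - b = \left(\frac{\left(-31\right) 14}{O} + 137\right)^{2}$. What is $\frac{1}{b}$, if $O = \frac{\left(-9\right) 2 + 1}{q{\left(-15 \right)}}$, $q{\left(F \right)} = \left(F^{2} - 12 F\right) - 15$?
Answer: $- \frac{289}{29442784054} \approx -9.8157 \cdot 10^{-9}$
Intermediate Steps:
$q{\left(F \right)} = -15 + F^{2} - 12 F$
$O = - \frac{17}{390}$ ($O = \frac{\left(-9\right) 2 + 1}{-15 + \left(-15\right)^{2} - -180} = \frac{-18 + 1}{-15 + 225 + 180} = - \frac{17}{390} \approx -0.04359$)
$b = - \frac{29442784054}{289}$ ($b = 3 - \left(\frac{\left(-31\right) 14}{- \frac{17}{390}} + 137\right)^{2} = 3 - \left(\left(-434\right) \left(- \frac{390}{17}\right) + 137\right)^{2} = 3 - \left(\frac{169260}{17} + 137\right)^{2} = 3 - \left(\frac{171589}{17}\right)^{2} = 3 - \frac{29442784921}{289} = - \frac{29442784054}{289} \approx -1.0188 \cdot 10^{8}$)
$\frac{1}{b} = \frac{1}{- \frac{29442784054}{289}} = - \frac{289}{29442784054}$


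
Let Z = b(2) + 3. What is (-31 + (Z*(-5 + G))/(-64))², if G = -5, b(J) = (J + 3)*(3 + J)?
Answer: 45369/64 ≈ 708.89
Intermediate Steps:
b(J) = (3 + J)² (b(J) = (3 + J)*(3 + J) = (3 + J)²)
Z = 28 (Z = (3 + 2)² + 3 = 5² + 3 = 25 + 3 = 28)
(-31 + (Z*(-5 + G))/(-64))² = (-31 + (28*(-5 - 5))/(-64))² = (-31 + (28*(-10))*(-1/64))² = (-31 - 280*(-1/64))² = (-31 + 35/8)² = (-213/8)² = 45369/64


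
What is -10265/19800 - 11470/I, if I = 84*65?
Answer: -943843/360360 ≈ -2.6192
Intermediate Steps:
I = 5460
-10265/19800 - 11470/I = -10265/19800 - 11470/5460 = -10265*1/19800 - 11470*1/5460 = -2053/3960 - 1147/546 = -943843/360360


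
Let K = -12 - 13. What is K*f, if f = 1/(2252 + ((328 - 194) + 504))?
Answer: -5/578 ≈ -0.0086505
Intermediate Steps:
f = 1/2890 (f = 1/(2252 + (134 + 504)) = 1/(2252 + 638) = 1/2890 ≈ 0.00034602)
K = -25
K*f = -25*1/2890 = -5/578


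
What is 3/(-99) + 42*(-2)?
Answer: -2773/33 ≈ -84.030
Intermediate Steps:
3/(-99) + 42*(-2) = 3*(-1/99) - 84 = -1/33 - 84 = -2773/33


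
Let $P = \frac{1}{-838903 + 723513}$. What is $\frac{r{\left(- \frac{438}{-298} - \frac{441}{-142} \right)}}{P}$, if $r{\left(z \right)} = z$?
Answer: $- \frac{5585279865}{10579} \approx -5.2796 \cdot 10^{5}$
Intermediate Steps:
$P = - \frac{1}{115390}$ ($P = \frac{1}{-115390} = - \frac{1}{115390} \approx -8.6663 \cdot 10^{-6}$)
$\frac{r{\left(- \frac{438}{-298} - \frac{441}{-142} \right)}}{P} = \frac{- \frac{438}{-298} - \frac{441}{-142}}{- \frac{1}{115390}} = \left(\left(-438\right) \left(- \frac{1}{298}\right) - - \frac{441}{142}\right) \left(-115390\right) = \left(\frac{219}{149} + \frac{441}{142}\right) \left(-115390\right) = \frac{96807}{21158} \left(-115390\right) = - \frac{5585279865}{10579}$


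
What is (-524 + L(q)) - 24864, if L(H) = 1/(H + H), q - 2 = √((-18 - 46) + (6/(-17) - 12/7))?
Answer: (-50776*√935578 + 12084569*I)/(2*(√935578 - 238*I)) ≈ -25388.0 - 0.058002*I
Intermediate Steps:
q = 2 + I*√935578/119 (q = 2 + √((-18 - 46) + (6/(-17) - 12/7)) = 2 + √(-64 + (6*(-1/17) - 12*⅐)) = 2 + √(-64 + (-6/17 - 12/7)) = 2 + √(-64 - 246/119) = 2 + √(-7862/119) = 2 + I*√935578/119 ≈ 2.0 + 8.1282*I)
L(H) = 1/(2*H)
(-524 + L(q)) - 24864 = (-524 + 1/(2*(2 + I*√935578/119))) - 24864 = -25388 + 1/(2*(2 + I*√935578/119))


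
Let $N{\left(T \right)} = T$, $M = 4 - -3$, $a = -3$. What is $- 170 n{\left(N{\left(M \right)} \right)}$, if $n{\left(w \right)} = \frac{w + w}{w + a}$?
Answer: $-595$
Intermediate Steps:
$M = 7$ ($M = 4 + 3 = 7$)
$n{\left(w \right)} = \frac{2 w}{-3 + w}$ ($n{\left(w \right)} = \frac{w + w}{w - 3} = \frac{2 w}{-3 + w}$)
$- 170 n{\left(N{\left(M \right)} \right)} = - 170 \cdot 2 \cdot 7 \frac{1}{-3 + 7} = - 170 \cdot 2 \cdot 7 \cdot \frac{1}{4} = \left(-170\right) \frac{7}{2} = -595$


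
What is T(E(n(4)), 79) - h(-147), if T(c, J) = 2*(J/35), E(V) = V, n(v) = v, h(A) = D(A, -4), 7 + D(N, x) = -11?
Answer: 788/35 ≈ 22.514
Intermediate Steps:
D(N, x) = -18 (D(N, x) = -7 - 11 = -18)
h(A) = -18
T(c, J) = 2*J/35 (T(c, J) = 2*(J*(1/35)) = 2*(J/35) = 2*J/35)
T(E(n(4)), 79) - h(-147) = (2/35)*79 - 1*(-18) = 158/35 + 18 = 788/35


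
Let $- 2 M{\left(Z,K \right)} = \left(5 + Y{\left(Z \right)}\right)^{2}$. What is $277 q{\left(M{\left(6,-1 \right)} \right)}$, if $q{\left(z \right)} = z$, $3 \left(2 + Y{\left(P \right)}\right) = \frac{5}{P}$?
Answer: $- \frac{964237}{648} \approx -1488.0$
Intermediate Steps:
$Y{\left(P \right)} = -2 + \frac{5}{3 P}$ ($Y{\left(P \right)} = -2 + \frac{5 \frac{1}{P}}{3} = -2 + \frac{5}{3 P}$)
$M{\left(Z,K \right)} = - \frac{\left(3 + \frac{5}{3 Z}\right)^{2}}{2}$ ($M{\left(Z,K \right)} = - \frac{\left(5 - \left(2 - \frac{5}{3 Z}\right)\right)^{2}}{2} = - \frac{\left(3 + \frac{5}{3 Z}\right)^{2}}{2}$)
$277 q{\left(M{\left(6,-1 \right)} \right)} = 277 \left(- \frac{\left(5 + 9 \cdot 6\right)^{2}}{18 \cdot 36}\right) = 277 \left(\left(- \frac{1}{18}\right) \frac{1}{36} \left(5 + 54\right)^{2}\right) = 277 \left(\left(- \frac{1}{18}\right) \frac{1}{36} \cdot 59^{2}\right) = 277 \left(\left(- \frac{1}{18}\right) \frac{1}{36} \cdot 3481\right) = 277 \left(- \frac{3481}{648}\right) = - \frac{964237}{648}$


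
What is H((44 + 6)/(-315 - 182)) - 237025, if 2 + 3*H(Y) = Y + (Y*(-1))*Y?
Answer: -175642446043/741027 ≈ -2.3703e+5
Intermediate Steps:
H(Y) = -2/3 - Y**2/3 + Y/3 (H(Y) = -2/3 + (Y + (Y*(-1))*Y)/3 = -2/3 + (Y + (-Y)*Y)/3 = -2/3 + (Y - Y**2)/3 = -2/3 + (-Y**2/3 + Y/3) = -2/3 - Y**2/3 + Y/3)
H((44 + 6)/(-315 - 182)) - 237025 = (-2/3 - (44 + 6)**2/(-315 - 182)**2/3 + ((44 + 6)/(-315 - 182))/3) - 237025 = (-2/3 - (50/(-497))**2/3 + (50/(-497))/3) - 237025 = (-2/3 - (50*(-1/497))**2/3 + (50*(-1/497))/3) - 237025 = (-2/3 - (-50/497)**2/3 + (1/3)*(-50/497)) - 237025 = (-2/3 - 1/3*2500/247009 - 50/1491) - 237025 = (-2/3 - 2500/741027 - 50/1491) - 237025 = -521368/741027 - 237025 = -175642446043/741027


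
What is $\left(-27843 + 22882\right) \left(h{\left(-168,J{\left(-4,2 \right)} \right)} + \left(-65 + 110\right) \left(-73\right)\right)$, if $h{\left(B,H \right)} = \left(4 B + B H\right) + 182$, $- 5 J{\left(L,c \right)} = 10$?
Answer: $17060879$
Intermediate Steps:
$J{\left(L,c \right)} = -2$ ($J{\left(L,c \right)} = \left(- \frac{1}{5}\right) 10 = -2$)
$h{\left(B,H \right)} = 182 + 4 B + B H$
$\left(-27843 + 22882\right) \left(h{\left(-168,J{\left(-4,2 \right)} \right)} + \left(-65 + 110\right) \left(-73\right)\right) = \left(-27843 + 22882\right) \left(\left(182 + 4 \left(-168\right) - -336\right) + \left(-65 + 110\right) \left(-73\right)\right) = - 4961 \left(\left(182 - 672 + 336\right) + 45 \left(-73\right)\right) = - 4961 \left(-154 - 3285\right) = \left(-4961\right) \left(-3439\right) = 17060879$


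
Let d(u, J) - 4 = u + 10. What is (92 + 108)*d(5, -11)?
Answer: 3800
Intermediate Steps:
d(u, J) = 14 + u (d(u, J) = 4 + (u + 10) = 4 + (10 + u) = 14 + u)
(92 + 108)*d(5, -11) = (92 + 108)*(14 + 5) = 200*19 = 3800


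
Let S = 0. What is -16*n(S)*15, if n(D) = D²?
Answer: 0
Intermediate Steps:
-16*n(S)*15 = -16*0²*15 = -16*0*15 = 0*15 = 0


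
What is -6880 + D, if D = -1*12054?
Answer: -18934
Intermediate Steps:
D = -12054
-6880 + D = -6880 - 12054 = -18934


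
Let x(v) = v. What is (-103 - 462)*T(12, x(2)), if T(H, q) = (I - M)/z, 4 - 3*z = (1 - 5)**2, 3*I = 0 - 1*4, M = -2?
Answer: 565/6 ≈ 94.167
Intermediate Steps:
I = -4/3 (I = (0 - 1*4)/3 = (0 - 4)/3 = (1/3)*(-4) = -4/3 ≈ -1.3333)
z = -4 (z = 4/3 - (1 - 5)**2/3 = 4/3 - 1/3*(-4)**2 = 4/3 - 1/3*16 = 4/3 - 16/3 = -4)
T(H, q) = -1/6 (T(H, q) = (-4/3 - 1*(-2))/(-4) = (-4/3 + 2)*(-1/4) = (2/3)*(-1/4) = -1/6)
(-103 - 462)*T(12, x(2)) = (-103 - 462)*(-1/6) = -565*(-1/6) = 565/6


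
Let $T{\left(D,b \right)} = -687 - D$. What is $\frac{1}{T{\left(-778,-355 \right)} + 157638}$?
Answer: $\frac{1}{157729} \approx 6.34 \cdot 10^{-6}$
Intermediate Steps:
$\frac{1}{T{\left(-778,-355 \right)} + 157638} = \frac{1}{\left(-687 - -778\right) + 157638} = \frac{1}{\left(-687 + 778\right) + 157638} = \frac{1}{91 + 157638} = \frac{1}{157729}$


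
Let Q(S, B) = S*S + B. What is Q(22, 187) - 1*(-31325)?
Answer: 31996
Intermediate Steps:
Q(S, B) = B + S**2 (Q(S, B) = S**2 + B = B + S**2)
Q(22, 187) - 1*(-31325) = (187 + 22**2) - 1*(-31325) = (187 + 484) + 31325 = 671 + 31325 = 31996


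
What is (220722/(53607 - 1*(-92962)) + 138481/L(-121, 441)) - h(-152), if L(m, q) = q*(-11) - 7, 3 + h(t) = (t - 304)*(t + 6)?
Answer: -6774477791137/101718886 ≈ -66600.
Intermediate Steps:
h(t) = -3 + (-304 + t)*(6 + t) (h(t) = -3 + (t - 304)*(t + 6) = -3 + (-304 + t)*(6 + t))
L(m, q) = -7 - 11*q (L(m, q) = -11*q - 7 = -7 - 11*q)
(220722/(53607 - 1*(-92962)) + 138481/L(-121, 441)) - h(-152) = (220722/(53607 - 1*(-92962)) + 138481/(-7 - 11*441)) - (-1827 + (-152)² - 298*(-152)) = (220722/(53607 + 92962) + 138481/(-7 - 4851)) - (-1827 + 23104 + 45296) = (220722/146569 + 138481/(-4858)) - 1*66573 = (220722*(1/146569) + 138481*(-1/4858)) - 66573 = (220722/146569 - 19783/694) - 66573 = -2746393459/101718886 - 66573 = -6774477791137/101718886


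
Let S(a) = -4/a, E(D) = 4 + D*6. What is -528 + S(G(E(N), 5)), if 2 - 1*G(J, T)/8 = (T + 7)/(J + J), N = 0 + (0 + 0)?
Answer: -529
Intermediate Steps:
N = 0 (N = 0 + 0 = 0)
E(D) = 4 + 6*D
G(J, T) = 16 - 4*(7 + T)/J (G(J, T) = 16 - 8*(T + 7)/(J + J) = 16 - 8*(7 + T)/(2*J) = 16 - 8*(7 + T)*1/(2*J) = 16 - 4*(7 + T)/J)
-528 + S(G(E(N), 5)) = -528 - 4*(4 + 6*0)/(4*(-7 - 1*5 + 4*(4 + 6*0))) = -528 - 4*(4 + 0)/(4*(-7 - 5 + 4*(4 + 0))) = -528 - 4/(-7 - 5 + 4*4) = -528 - 4/(-7 - 5 + 16) = -528 - 4/(4*(¼)*4) = -528 - 4/4 = -528 - 4*¼ = -528 - 1 = -529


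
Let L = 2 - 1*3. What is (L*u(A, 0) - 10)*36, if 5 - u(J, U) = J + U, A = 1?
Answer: -504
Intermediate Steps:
L = -1 (L = 2 - 3 = -1)
u(J, U) = 5 - J - U (u(J, U) = 5 - (J + U) = 5 + (-J - U) = 5 - J - U)
(L*u(A, 0) - 10)*36 = (-(5 - 1*1 - 1*0) - 10)*36 = (-(5 - 1 + 0) - 10)*36 = (-1*4 - 10)*36 = (-4 - 10)*36 = -14*36 = -504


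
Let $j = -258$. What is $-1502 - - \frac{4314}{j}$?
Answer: $- \frac{65305}{43} \approx -1518.7$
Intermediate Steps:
$-1502 - - \frac{4314}{j} = -1502 - - \frac{4314}{-258} = -1502 - \left(-4314\right) \left(- \frac{1}{258}\right) = -1502 - \frac{719}{43} = - \frac{65305}{43}$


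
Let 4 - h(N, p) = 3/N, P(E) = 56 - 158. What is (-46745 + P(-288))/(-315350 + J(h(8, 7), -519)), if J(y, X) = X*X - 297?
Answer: 46847/46286 ≈ 1.0121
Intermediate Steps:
P(E) = -102
h(N, p) = 4 - 3/N
J(y, X) = -297 + X² (J(y, X) = X² - 297 = -297 + X²)
(-46745 + P(-288))/(-315350 + J(h(8, 7), -519)) = (-46745 - 102)/(-315350 + (-297 + (-519)²)) = -46847/(-315350 + (-297 + 269361)) = -46847/(-315350 + 269064) = -46847/(-46286) = -46847*(-1/46286) = 46847/46286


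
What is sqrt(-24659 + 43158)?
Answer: sqrt(18499) ≈ 136.01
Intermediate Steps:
sqrt(-24659 + 43158) = sqrt(18499)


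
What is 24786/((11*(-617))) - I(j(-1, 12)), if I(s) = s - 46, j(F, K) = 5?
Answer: 253481/6787 ≈ 37.348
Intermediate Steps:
I(s) = -46 + s
24786/((11*(-617))) - I(j(-1, 12)) = 24786/((11*(-617))) - (-46 + 5) = 24786/(-6787) - 1*(-41) = 24786*(-1/6787) + 41 = -24786/6787 + 41 = 253481/6787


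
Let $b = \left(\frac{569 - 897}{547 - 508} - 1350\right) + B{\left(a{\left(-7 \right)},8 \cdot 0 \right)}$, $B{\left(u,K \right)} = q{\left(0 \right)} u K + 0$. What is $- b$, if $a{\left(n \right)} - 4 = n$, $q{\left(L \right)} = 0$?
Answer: $\frac{52978}{39} \approx 1358.4$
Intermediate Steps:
$a{\left(n \right)} = 4 + n$
$B{\left(u,K \right)} = 0$ ($B{\left(u,K \right)} = 0 u K + 0 = 0 K + 0 = 0 + 0 = 0$)
$b = - \frac{52978}{39}$ ($b = \left(\frac{569 - 897}{547 - 508} - 1350\right) + 0 = \left(- \frac{328}{39} - 1350\right) + 0 = - \frac{52978}{39} + 0 = - \frac{52978}{39} \approx -1358.4$)
$- b = \left(-1\right) \left(- \frac{52978}{39}\right) = \frac{52978}{39}$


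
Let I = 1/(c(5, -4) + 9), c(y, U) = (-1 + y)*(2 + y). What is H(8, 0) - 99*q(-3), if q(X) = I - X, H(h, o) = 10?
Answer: -10718/37 ≈ -289.68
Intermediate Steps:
I = 1/37 (I = 1/((-2 + 5 + 5²) + 9) = 1/((-2 + 5 + 25) + 9) = 1/(28 + 9) = 1/37 ≈ 0.027027)
q(X) = 1/37 - X
H(8, 0) - 99*q(-3) = 10 - 99*(1/37 - 1*(-3)) = 10 - 99*(1/37 + 3) = 10 - 99*112/37 = 10 - 11088/37 = -10718/37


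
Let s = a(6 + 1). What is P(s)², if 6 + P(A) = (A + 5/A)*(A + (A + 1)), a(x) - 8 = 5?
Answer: 21344400/169 ≈ 1.2630e+5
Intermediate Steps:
a(x) = 13 (a(x) = 8 + 5 = 13)
s = 13
P(A) = -6 + (1 + 2*A)*(A + 5/A) (P(A) = -6 + (A + 5/A)*(A + (A + 1)) = -6 + (A + 5/A)*(A + (1 + A)) = -6 + (A + 5/A)*(1 + 2*A) = -6 + (1 + 2*A)*(A + 5/A))
P(s)² = (4 + 13 + 2*13² + 5/13)² = (4 + 13 + 2*169 + 5*(1/13))² = (4 + 13 + 338 + 5/13)² = (4620/13)² = 21344400/169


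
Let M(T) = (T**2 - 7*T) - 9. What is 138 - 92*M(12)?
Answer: -4554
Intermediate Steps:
M(T) = -9 + T**2 - 7*T
138 - 92*M(12) = 138 - 92*(-9 + 12**2 - 7*12) = 138 - 92*(-9 + 144 - 84) = 138 - 92*51 = 138 - 4692 = -4554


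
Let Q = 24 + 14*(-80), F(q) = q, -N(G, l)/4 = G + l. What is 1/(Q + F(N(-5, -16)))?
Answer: -1/1012 ≈ -0.00098814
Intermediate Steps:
N(G, l) = -4*G - 4*l (N(G, l) = -4*(G + l) = -4*G - 4*l)
Q = -1096 (Q = 24 - 1120 = -1096)
1/(Q + F(N(-5, -16))) = 1/(-1096 + (-4*(-5) - 4*(-16))) = 1/(-1096 + (20 + 64)) = 1/(-1096 + 84) = 1/(-1012) = -1/1012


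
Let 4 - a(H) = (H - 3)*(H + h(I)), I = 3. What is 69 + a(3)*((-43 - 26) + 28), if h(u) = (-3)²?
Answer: -95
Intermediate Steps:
h(u) = 9
a(H) = 4 - (-3 + H)*(9 + H) (a(H) = 4 - (H - 3)*(H + 9) = 4 - (-3 + H)*(9 + H))
69 + a(3)*((-43 - 26) + 28) = 69 + (31 - 1*3² - 6*3)*((-43 - 26) + 28) = 69 + (31 - 1*9 - 18)*(-69 + 28) = 69 + (31 - 9 - 18)*(-41) = 69 + 4*(-41) = 69 - 164 = -95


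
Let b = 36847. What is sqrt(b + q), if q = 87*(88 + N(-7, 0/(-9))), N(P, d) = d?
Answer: sqrt(44503) ≈ 210.96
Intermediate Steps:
q = 7656 (q = 87*(88 + 0/(-9)) = 87*(88 + 0*(-1/9)) = 87*(88 + 0) = 87*88 = 7656)
sqrt(b + q) = sqrt(36847 + 7656) = sqrt(44503)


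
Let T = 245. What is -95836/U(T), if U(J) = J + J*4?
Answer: -95836/1225 ≈ -78.234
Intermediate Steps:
U(J) = 5*J (U(J) = J + 4*J = 5*J)
-95836/U(T) = -95836/(5*245) = -95836/1225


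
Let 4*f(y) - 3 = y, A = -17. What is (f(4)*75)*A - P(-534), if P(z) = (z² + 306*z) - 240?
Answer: -494973/4 ≈ -1.2374e+5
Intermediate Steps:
f(y) = ¾ + y/4
P(z) = -240 + z² + 306*z
(f(4)*75)*A - P(-534) = ((¾ + (¼)*4)*75)*(-17) - (-240 + (-534)² + 306*(-534)) = ((¾ + 1)*75)*(-17) - (-240 + 285156 - 163404) = ((7/4)*75)*(-17) - 1*121512 = (525/4)*(-17) - 121512 = -8925/4 - 121512 = -494973/4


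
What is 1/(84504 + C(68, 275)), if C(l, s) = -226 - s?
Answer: 1/84003 ≈ 1.1904e-5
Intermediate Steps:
1/(84504 + C(68, 275)) = 1/(84504 + (-226 - 1*275)) = 1/(84504 + (-226 - 275)) = 1/(84504 - 501) = 1/84003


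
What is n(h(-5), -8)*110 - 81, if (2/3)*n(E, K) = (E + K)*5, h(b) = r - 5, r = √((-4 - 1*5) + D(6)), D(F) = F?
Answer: -10806 + 825*I*√3 ≈ -10806.0 + 1428.9*I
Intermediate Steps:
r = I*√3 (r = √((-4 - 1*5) + 6) = √((-4 - 5) + 6) = √(-9 + 6) = √(-3) = I*√3 ≈ 1.732*I)
h(b) = -5 + I*√3 (h(b) = I*√3 - 5 = -5 + I*√3)
n(E, K) = 15*E/2 + 15*K/2 (n(E, K) = 3*((E + K)*5)/2 = 3*(5*E + 5*K)/2 = 15*E/2 + 15*K/2)
n(h(-5), -8)*110 - 81 = (15*(-5 + I*√3)/2 + (15/2)*(-8))*110 - 81 = ((-75/2 + 15*I*√3/2) - 60)*110 - 81 = (-195/2 + 15*I*√3/2)*110 - 81 = (-10725 + 825*I*√3) - 81 = -10806 + 825*I*√3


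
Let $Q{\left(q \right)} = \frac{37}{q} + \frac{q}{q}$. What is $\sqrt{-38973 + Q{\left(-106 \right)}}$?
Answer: $\frac{i \sqrt{437893314}}{106} \approx 197.41 i$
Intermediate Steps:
$Q{\left(q \right)} = 1 + \frac{37}{q}$ ($Q{\left(q \right)} = \frac{37}{q} + 1 = 1 + \frac{37}{q}$)
$\sqrt{-38973 + Q{\left(-106 \right)}} = \sqrt{-38973 + \frac{37 - 106}{-106}} = \sqrt{-38973 - - \frac{69}{106}} = \sqrt{-38973 + \frac{69}{106}} = \sqrt{- \frac{4131069}{106}} = \frac{i \sqrt{437893314}}{106}$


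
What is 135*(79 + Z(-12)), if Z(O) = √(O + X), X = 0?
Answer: 10665 + 270*I*√3 ≈ 10665.0 + 467.65*I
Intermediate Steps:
Z(O) = √O (Z(O) = √(O + 0) = √O)
135*(79 + Z(-12)) = 135*(79 + √(-12)) = 135*(79 + 2*I*√3) = 10665 + 270*I*√3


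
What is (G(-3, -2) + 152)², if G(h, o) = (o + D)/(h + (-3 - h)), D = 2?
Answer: 23104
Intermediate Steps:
G(h, o) = -⅔ - o/3 (G(h, o) = (o + 2)/(h + (-3 - h)) = (2 + o)/(-3) = (2 + o)*(-⅓) = -⅔ - o/3)
(G(-3, -2) + 152)² = ((-⅔ - ⅓*(-2)) + 152)² = ((-⅔ + ⅔) + 152)² = (0 + 152)² = 152² = 23104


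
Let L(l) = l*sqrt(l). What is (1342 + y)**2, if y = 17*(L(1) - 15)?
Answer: 1218816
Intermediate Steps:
L(l) = l**(3/2)
y = -238 (y = 17*(1**(3/2) - 15) = 17*(1 - 15) = 17*(-14) = -238)
(1342 + y)**2 = (1342 - 238)**2 = 1104**2 = 1218816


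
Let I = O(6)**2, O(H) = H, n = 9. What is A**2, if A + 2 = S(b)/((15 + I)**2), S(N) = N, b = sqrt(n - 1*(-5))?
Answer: (5202 - sqrt(14))**2/6765201 ≈ 3.9942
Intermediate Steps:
b = sqrt(14) (b = sqrt(9 - 1*(-5)) = sqrt(9 + 5) = sqrt(14) ≈ 3.7417)
I = 36 (I = 6**2 = 36)
A = -2 + sqrt(14)/2601 (A = -2 + sqrt(14)/((15 + 36)**2) = -2 + sqrt(14)/(51**2) = -2 + sqrt(14)/2601 ≈ -1.9986)
A**2 = (-2 + sqrt(14)/2601)**2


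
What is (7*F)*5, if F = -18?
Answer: -630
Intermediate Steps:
(7*F)*5 = (7*(-18))*5 = -126*5 = -630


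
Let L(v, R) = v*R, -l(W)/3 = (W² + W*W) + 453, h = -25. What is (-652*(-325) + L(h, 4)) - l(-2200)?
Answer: 29253159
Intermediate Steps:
l(W) = -1359 - 6*W² (l(W) = -3*((W² + W*W) + 453) = -3*((W² + W²) + 453) = -3*(2*W² + 453) = -3*(453 + 2*W²) = -1359 - 6*W²)
L(v, R) = R*v
(-652*(-325) + L(h, 4)) - l(-2200) = (-652*(-325) + 4*(-25)) - (-1359 - 6*(-2200)²) = (211900 - 100) - (-1359 - 6*4840000) = 211800 - (-1359 - 29040000) = 211800 - 1*(-29041359) = 211800 + 29041359 = 29253159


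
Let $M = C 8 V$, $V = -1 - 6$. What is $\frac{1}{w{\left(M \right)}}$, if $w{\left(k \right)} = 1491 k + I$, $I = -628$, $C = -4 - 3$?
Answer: $\frac{1}{583844} \approx 1.7128 \cdot 10^{-6}$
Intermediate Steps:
$V = -7$ ($V = -1 - 6 = -7$)
$C = -7$
$M = 392$ ($M = \left(-7\right) 8 \left(-7\right) = \left(-56\right) \left(-7\right) = 392$)
$w{\left(k \right)} = -628 + 1491 k$ ($w{\left(k \right)} = 1491 k - 628 = -628 + 1491 k$)
$\frac{1}{w{\left(M \right)}} = \frac{1}{-628 + 1491 \cdot 392} = \frac{1}{-628 + 584472} = \frac{1}{583844}$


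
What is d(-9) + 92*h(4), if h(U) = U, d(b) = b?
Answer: 359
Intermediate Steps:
d(-9) + 92*h(4) = -9 + 92*4 = -9 + 368 = 359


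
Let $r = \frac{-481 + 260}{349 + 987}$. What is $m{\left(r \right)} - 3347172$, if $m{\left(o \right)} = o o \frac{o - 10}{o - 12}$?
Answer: $- \frac{97101173502752715}{29009914688} \approx -3.3472 \cdot 10^{6}$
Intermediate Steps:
$r = - \frac{221}{1336} \approx -0.16542$
$m{\left(o \right)} = \frac{o^{2} \left(-10 + o\right)}{-12 + o}$ ($m{\left(o \right)} = o^{2} \frac{-10 + o}{-12 + o} = \frac{o^{2} \left(-10 + o\right)}{-12 + o}$)
$m{\left(r \right)} - 3347172 = \frac{\left(- \frac{221}{1336}\right)^{2} \left(-10 - \frac{221}{1336}\right)}{-12 - \frac{221}{1336}} - 3347172 = \frac{48841}{1784896} \frac{1}{- \frac{16253}{1336}} \left(- \frac{13581}{1336}\right) - 3347172 = \frac{48841}{1784896} \left(- \frac{1336}{16253}\right) \left(- \frac{13581}{1336}\right) - 3347172 = \frac{663309621}{29009914688} - 3347172 = - \frac{97101173502752715}{29009914688}$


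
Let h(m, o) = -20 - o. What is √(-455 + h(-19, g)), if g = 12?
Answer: I*√487 ≈ 22.068*I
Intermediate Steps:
√(-455 + h(-19, g)) = √(-455 + (-20 - 1*12)) = √(-455 + (-20 - 12)) = √(-455 - 32) = √(-487) = I*√487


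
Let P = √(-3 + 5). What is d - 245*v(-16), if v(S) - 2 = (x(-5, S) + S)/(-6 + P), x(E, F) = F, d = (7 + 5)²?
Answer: -29402/17 - 3920*√2/17 ≈ -2055.6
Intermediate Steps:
d = 144 (d = 12² = 144)
P = √2 ≈ 1.4142
v(S) = 2 + 2*S/(-6 + √2) (v(S) = 2 + (S + S)/(-6 + √2) = 2 + (2*S)/(-6 + √2) = 2 + 2*S/(-6 + √2))
d - 245*v(-16) = 144 - 245*(2 - 6/17*(-16) - 1/17*(-16)*√2) = 144 - 245*(2 + 96/17 + 16*√2/17) = 144 - 245*(130/17 + 16*√2/17) = 144 + (-31850/17 - 3920*√2/17) = -29402/17 - 3920*√2/17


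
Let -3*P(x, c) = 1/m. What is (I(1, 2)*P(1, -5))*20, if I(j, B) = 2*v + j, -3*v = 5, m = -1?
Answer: -140/9 ≈ -15.556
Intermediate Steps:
v = -5/3 (v = -⅓*5 = -5/3 ≈ -1.6667)
P(x, c) = ⅓ (P(x, c) = -⅓/(-1) = -⅓*(-1) = ⅓)
I(j, B) = -10/3 + j (I(j, B) = 2*(-5/3) + j = -10/3 + j)
(I(1, 2)*P(1, -5))*20 = ((-10/3 + 1)*(⅓))*20 = -7/3*⅓*20 = -7/9*20 = -140/9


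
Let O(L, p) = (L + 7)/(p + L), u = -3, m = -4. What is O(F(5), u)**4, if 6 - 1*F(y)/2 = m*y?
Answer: 12117361/5764801 ≈ 2.1020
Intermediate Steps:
F(y) = 12 + 8*y (F(y) = 12 - (-8)*y = 12 + 8*y)
O(L, p) = (7 + L)/(L + p)
O(F(5), u)**4 = ((7 + (12 + 8*5))/((12 + 8*5) - 3))**4 = ((7 + (12 + 40))/((12 + 40) - 3))**4 = ((7 + 52)/(52 - 3))**4 = (59/49)**4 = 12117361/5764801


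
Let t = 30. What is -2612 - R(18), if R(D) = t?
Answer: -2642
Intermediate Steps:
R(D) = 30
-2612 - R(18) = -2612 - 1*30 = -2612 - 30 = -2642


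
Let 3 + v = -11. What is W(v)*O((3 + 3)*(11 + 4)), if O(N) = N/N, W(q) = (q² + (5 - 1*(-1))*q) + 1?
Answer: 113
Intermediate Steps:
v = -14 (v = -3 - 11 = -14)
W(q) = 1 + q² + 6*q (W(q) = (q² + (5 + 1)*q) + 1 = (q² + 6*q) + 1 = 1 + q² + 6*q)
O(N) = 1
W(v)*O((3 + 3)*(11 + 4)) = (1 + (-14)² + 6*(-14))*1 = (1 + 196 - 84)*1 = 113*1 = 113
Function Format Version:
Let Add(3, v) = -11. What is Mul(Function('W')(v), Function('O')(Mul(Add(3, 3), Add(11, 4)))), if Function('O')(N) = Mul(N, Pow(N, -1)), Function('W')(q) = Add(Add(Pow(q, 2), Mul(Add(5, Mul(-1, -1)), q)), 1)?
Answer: 113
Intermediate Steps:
v = -14 (v = Add(-3, -11) = -14)
Function('W')(q) = Add(1, Pow(q, 2), Mul(6, q)) (Function('W')(q) = Add(Add(Pow(q, 2), Mul(Add(5, 1), q)), 1) = Add(Add(Pow(q, 2), Mul(6, q)), 1) = Add(1, Pow(q, 2), Mul(6, q)))
Function('O')(N) = 1
Mul(Function('W')(v), Function('O')(Mul(Add(3, 3), Add(11, 4)))) = Mul(Add(1, Pow(-14, 2), Mul(6, -14)), 1) = Mul(Add(1, 196, -84), 1) = Mul(113, 1) = 113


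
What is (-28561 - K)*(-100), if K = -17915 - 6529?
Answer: 411700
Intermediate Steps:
K = -24444
(-28561 - K)*(-100) = (-28561 - 1*(-24444))*(-100) = (-28561 + 24444)*(-100) = -4117*(-100) = 411700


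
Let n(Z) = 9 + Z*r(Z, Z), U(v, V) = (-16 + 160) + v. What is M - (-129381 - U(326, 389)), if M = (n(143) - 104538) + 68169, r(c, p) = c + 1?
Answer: 114083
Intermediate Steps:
r(c, p) = 1 + c
U(v, V) = 144 + v
n(Z) = 9 + Z*(1 + Z)
M = -15768 (M = ((9 + 143*(1 + 143)) - 104538) + 68169 = ((9 + 143*144) - 104538) + 68169 = ((9 + 20592) - 104538) + 68169 = (20601 - 104538) + 68169 = -83937 + 68169 = -15768)
M - (-129381 - U(326, 389)) = -15768 - (-129381 - (144 + 326)) = -15768 - (-129381 - 1*470) = -15768 - (-129381 - 470) = -15768 - 1*(-129851) = -15768 + 129851 = 114083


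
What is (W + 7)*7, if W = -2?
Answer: 35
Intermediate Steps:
(W + 7)*7 = (-2 + 7)*7 = 5*7 = 35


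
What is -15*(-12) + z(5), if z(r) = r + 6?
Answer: 191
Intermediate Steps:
z(r) = 6 + r
-15*(-12) + z(5) = -15*(-12) + (6 + 5) = 180 + 11 = 191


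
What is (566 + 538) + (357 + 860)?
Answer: 2321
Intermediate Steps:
(566 + 538) + (357 + 860) = 1104 + 1217 = 2321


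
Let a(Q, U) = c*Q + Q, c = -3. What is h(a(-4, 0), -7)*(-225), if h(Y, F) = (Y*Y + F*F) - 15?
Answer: -22050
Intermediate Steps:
a(Q, U) = -2*Q (a(Q, U) = -3*Q + Q = -2*Q)
h(Y, F) = -15 + F² + Y² (h(Y, F) = (Y² + F²) - 15 = (F² + Y²) - 15 = -15 + F² + Y²)
h(a(-4, 0), -7)*(-225) = (-15 + (-7)² + (-2*(-4))²)*(-225) = (-15 + 49 + 8²)*(-225) = (-15 + 49 + 64)*(-225) = 98*(-225) = -22050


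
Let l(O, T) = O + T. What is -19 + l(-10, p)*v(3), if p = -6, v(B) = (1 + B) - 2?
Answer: -51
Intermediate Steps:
v(B) = -1 + B
-19 + l(-10, p)*v(3) = -19 + (-10 - 6)*(-1 + 3) = -19 - 16*2 = -19 - 32 = -51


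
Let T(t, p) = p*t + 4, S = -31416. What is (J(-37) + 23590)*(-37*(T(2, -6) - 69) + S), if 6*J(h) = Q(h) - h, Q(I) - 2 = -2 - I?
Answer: -2022743569/3 ≈ -6.7425e+8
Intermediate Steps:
T(t, p) = 4 + p*t
Q(I) = -I (Q(I) = 2 + (-2 - I) = -I)
J(h) = -h/3 (J(h) = (-h - h)/6 = (-2*h)/6 = -h/3)
(J(-37) + 23590)*(-37*(T(2, -6) - 69) + S) = (-⅓*(-37) + 23590)*(-37*((4 - 6*2) - 69) - 31416) = (37/3 + 23590)*(-37*((4 - 12) - 69) - 31416) = 70807*(-37*(-8 - 69) - 31416)/3 = 70807*(-37*(-77) - 31416)/3 = 70807*(2849 - 31416)/3 = (70807/3)*(-28567) = -2022743569/3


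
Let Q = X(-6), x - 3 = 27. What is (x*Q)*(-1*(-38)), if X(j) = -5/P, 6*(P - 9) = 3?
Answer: -600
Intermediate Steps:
P = 19/2 (P = 9 + (1/6)*3 = 9 + 1/2 = 19/2 ≈ 9.5000)
x = 30 (x = 3 + 27 = 30)
X(j) = -10/19 (X(j) = -5/19/2 = -5*2/19 = -10/19)
Q = -10/19 ≈ -0.52632
(x*Q)*(-1*(-38)) = (30*(-10/19))*(-1*(-38)) = -300/19*38 = -600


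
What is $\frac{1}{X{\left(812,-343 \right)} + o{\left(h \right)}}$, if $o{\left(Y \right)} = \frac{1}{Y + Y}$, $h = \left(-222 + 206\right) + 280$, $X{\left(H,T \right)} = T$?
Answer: $- \frac{528}{181103} \approx -0.0029155$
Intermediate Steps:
$h = 264$ ($h = -16 + 280 = 264$)
$o{\left(Y \right)} = \frac{1}{2 Y}$
$\frac{1}{X{\left(812,-343 \right)} + o{\left(h \right)}} = \frac{1}{-343 + \frac{1}{2 \cdot 264}} = \frac{1}{-343 + \frac{1}{2} \cdot \frac{1}{264}} = \frac{1}{-343 + \frac{1}{528}} = \frac{1}{- \frac{181103}{528}} = - \frac{528}{181103}$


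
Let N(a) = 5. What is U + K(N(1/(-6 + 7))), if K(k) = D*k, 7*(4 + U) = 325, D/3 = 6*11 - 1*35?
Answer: 3552/7 ≈ 507.43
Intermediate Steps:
D = 93 (D = 3*(6*11 - 1*35) = 3*(66 - 35) = 3*31 = 93)
U = 297/7 (U = -4 + (⅐)*325 = -4 + 325/7 = 297/7 ≈ 42.429)
K(k) = 93*k
U + K(N(1/(-6 + 7))) = 297/7 + 93*5 = 297/7 + 465 = 3552/7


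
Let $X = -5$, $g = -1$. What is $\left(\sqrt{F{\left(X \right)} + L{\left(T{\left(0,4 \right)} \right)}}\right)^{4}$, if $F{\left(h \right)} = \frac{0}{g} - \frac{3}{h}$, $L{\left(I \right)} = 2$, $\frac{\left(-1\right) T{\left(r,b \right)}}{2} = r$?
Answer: $\frac{169}{25} \approx 6.76$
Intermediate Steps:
$T{\left(r,b \right)} = - 2 r$
$F{\left(h \right)} = - \frac{3}{h}$ ($F{\left(h \right)} = \frac{0}{-1} - \frac{3}{h} = 0 \left(-1\right) - \frac{3}{h} = 0 - \frac{3}{h} = - \frac{3}{h}$)
$\left(\sqrt{F{\left(X \right)} + L{\left(T{\left(0,4 \right)} \right)}}\right)^{4} = \left(\sqrt{- \frac{3}{-5} + 2}\right)^{4} = \left(\sqrt{\left(-3\right) \left(- \frac{1}{5}\right) + 2}\right)^{4} = \left(\sqrt{\frac{3}{5} + 2}\right)^{4} = \left(\sqrt{\frac{13}{5}}\right)^{4} = \left(\frac{\sqrt{65}}{5}\right)^{4} = \frac{169}{25}$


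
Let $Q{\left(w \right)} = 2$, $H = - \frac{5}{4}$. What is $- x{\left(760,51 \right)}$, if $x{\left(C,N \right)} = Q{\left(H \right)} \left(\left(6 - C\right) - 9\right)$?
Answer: $1526$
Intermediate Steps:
$H = - \frac{5}{4}$ ($H = \left(-5\right) \frac{1}{4} = - \frac{5}{4} \approx -1.25$)
$x{\left(C,N \right)} = -6 - 2 C$ ($x{\left(C,N \right)} = 2 \left(\left(6 - C\right) - 9\right) = 2 \left(-3 - C\right) = -6 - 2 C$)
$- x{\left(760,51 \right)} = - (-6 - 1520) = \left(-1\right) \left(-1526\right) = 1526$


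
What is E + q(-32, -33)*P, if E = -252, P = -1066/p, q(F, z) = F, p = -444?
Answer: -36500/111 ≈ -328.83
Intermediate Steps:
P = 533/222 (P = -1066/(-444) = -1066*(-1/444) = 533/222 ≈ 2.4009)
E + q(-32, -33)*P = -252 - 32*533/222 = -252 - 8528/111 = -36500/111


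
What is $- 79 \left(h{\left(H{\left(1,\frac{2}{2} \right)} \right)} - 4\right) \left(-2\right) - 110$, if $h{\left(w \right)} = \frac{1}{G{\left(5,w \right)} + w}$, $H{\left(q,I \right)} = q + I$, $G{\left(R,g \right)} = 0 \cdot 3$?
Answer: $-663$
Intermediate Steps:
$G{\left(R,g \right)} = 0$
$H{\left(q,I \right)} = I + q$
$h{\left(w \right)} = \frac{1}{w}$ ($h{\left(w \right)} = \frac{1}{0 + w} = \frac{1}{w}$)
$- 79 \left(h{\left(H{\left(1,\frac{2}{2} \right)} \right)} - 4\right) \left(-2\right) - 110 = - 79 \left(\frac{1}{\frac{2}{2} + 1} - 4\right) \left(-2\right) - 110 = - 79 \left(\frac{1}{2 \cdot \frac{1}{2} + 1} - 4\right) \left(-2\right) - 110 = - 79 \left(\frac{1}{1 + 1} - 4\right) \left(-2\right) - 110 = - 79 \left(\frac{1}{2} - 4\right) \left(-2\right) - 110 = - 79 \left(\left(- \frac{7}{2}\right) \left(-2\right)\right) - 110 = \left(-79\right) 7 - 110 = -553 - 110 = -663$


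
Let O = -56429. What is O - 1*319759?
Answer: -376188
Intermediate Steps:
O - 1*319759 = -56429 - 1*319759 = -56429 - 319759 = -376188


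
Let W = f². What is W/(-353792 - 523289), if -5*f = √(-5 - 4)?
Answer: 9/21927025 ≈ 4.1045e-7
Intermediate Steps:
f = -3*I/5 (f = -√(-5 - 4)/5 = -3*I/5 ≈ -0.6*I)
W = -9/25 (W = (-3*I/5)² = -9/25 ≈ -0.36000)
W/(-353792 - 523289) = -9/(25*(-353792 - 523289)) = -9/25/(-877081) = -9/25*(-1/877081) = 9/21927025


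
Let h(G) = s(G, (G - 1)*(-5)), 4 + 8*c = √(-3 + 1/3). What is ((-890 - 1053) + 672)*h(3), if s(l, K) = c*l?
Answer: 3813/2 - 1271*I*√6/4 ≈ 1906.5 - 778.33*I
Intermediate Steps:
c = -½ + I*√6/12 (c = -½ + √(-3 + 1/3)/8 = -½ + √(-3 + ⅓)/8 = -½ + √(-8/3)/8 = -½ + (2*I*√6/3)/8 = -½ + I*√6/12 ≈ -0.5 + 0.20412*I)
s(l, K) = l*(-½ + I*√6/12) (s(l, K) = (-½ + I*√6/12)*l = l*(-½ + I*√6/12))
h(G) = G*(-6 + I*√6)/12
((-890 - 1053) + 672)*h(3) = ((-890 - 1053) + 672)*((1/12)*3*(-6 + I*√6)) = (-1943 + 672)*(-3/2 + I*√6/4) = -1271*(-3/2 + I*√6/4) = 3813/2 - 1271*I*√6/4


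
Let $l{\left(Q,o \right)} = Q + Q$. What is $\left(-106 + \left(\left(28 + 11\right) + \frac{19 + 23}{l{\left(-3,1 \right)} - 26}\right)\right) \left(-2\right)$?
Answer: $\frac{1093}{8} \approx 136.63$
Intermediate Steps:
$l{\left(Q,o \right)} = 2 Q$
$\left(-106 + \left(\left(28 + 11\right) + \frac{19 + 23}{l{\left(-3,1 \right)} - 26}\right)\right) \left(-2\right) = \left(-106 + \left(\left(28 + 11\right) + \frac{19 + 23}{2 \left(-3\right) - 26}\right)\right) \left(-2\right) = \left(-106 + \left(39 + \frac{42}{-6 - 26}\right)\right) \left(-2\right) = \left(-106 + \left(39 + \frac{42}{-32}\right)\right) \left(-2\right) = \left(-106 + \left(39 + 42 \left(- \frac{1}{32}\right)\right)\right) \left(-2\right) = \left(-106 + \left(39 - \frac{21}{16}\right)\right) \left(-2\right) = \left(-106 + \frac{603}{16}\right) \left(-2\right) = \left(- \frac{1093}{16}\right) \left(-2\right) = \frac{1093}{8}$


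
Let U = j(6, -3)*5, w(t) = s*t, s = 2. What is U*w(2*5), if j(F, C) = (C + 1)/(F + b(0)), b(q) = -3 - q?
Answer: -200/3 ≈ -66.667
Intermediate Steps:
w(t) = 2*t
j(F, C) = (1 + C)/(-3 + F) (j(F, C) = (C + 1)/(F + (-3 - 1*0)) = (1 + C)/(F + (-3 + 0)) = (1 + C)/(F - 3) = (1 + C)/(-3 + F))
U = -10/3 (U = ((1 - 3)/(-3 + 6))*5 = (-2/3)*5 = ((⅓)*(-2))*5 = -⅔*5 = -10/3 ≈ -3.3333)
U*w(2*5) = -20*2*5/3 = -20*10/3 = -10/3*20 = -200/3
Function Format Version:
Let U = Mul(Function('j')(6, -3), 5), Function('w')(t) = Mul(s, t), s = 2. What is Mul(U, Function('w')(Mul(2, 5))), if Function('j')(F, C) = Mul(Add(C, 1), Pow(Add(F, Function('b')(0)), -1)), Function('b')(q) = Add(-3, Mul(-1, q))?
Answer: Rational(-200, 3) ≈ -66.667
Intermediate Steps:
Function('w')(t) = Mul(2, t)
Function('j')(F, C) = Mul(Pow(Add(-3, F), -1), Add(1, C)) (Function('j')(F, C) = Mul(Add(C, 1), Pow(Add(F, Add(-3, Mul(-1, 0))), -1)) = Mul(Add(1, C), Pow(Add(F, Add(-3, 0)), -1)) = Mul(Add(1, C), Pow(Add(F, -3), -1)) = Mul(Add(1, C), Pow(Add(-3, F), -1)) = Mul(Pow(Add(-3, F), -1), Add(1, C)))
U = Rational(-10, 3) (U = Mul(Mul(Pow(Add(-3, 6), -1), Add(1, -3)), 5) = Mul(Mul(Pow(3, -1), -2), 5) = Mul(Mul(Rational(1, 3), -2), 5) = Mul(Rational(-2, 3), 5) = Rational(-10, 3) ≈ -3.3333)
Mul(U, Function('w')(Mul(2, 5))) = Mul(Rational(-10, 3), Mul(2, Mul(2, 5))) = Mul(Rational(-10, 3), Mul(2, 10)) = Mul(Rational(-10, 3), 20) = Rational(-200, 3)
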